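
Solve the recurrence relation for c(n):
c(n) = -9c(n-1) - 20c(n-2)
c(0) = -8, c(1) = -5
Characteristic equation: x² + 9x + 20 = 0, which factors as (x - (-5))(x - (-4)) = 0.
Roots r₁ = -5, r₂ = -4 (distinct).
General solution: c(n) = A·(-5)^n + B·(-4)^n.
From c(0) = -8: A + B = -8.
From c(1) = -5: -5A - 4B = -5.
Solving: A = 37, B = -45.
So c(n) = - 45 \left(-4\right)^{n} + 37 \left(-5\right)^{n}.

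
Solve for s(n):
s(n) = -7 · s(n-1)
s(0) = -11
Pure geometric recurrence with ratio -7.
By induction s(n) = s(0) · (-7)^n = - 11 \left(-7\right)^{n}.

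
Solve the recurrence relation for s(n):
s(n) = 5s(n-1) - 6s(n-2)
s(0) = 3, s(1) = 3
Characteristic equation: x² - 5x + 6 = 0, which factors as (x - (2))(x - (3)) = 0.
Roots r₁ = 2, r₂ = 3 (distinct).
General solution: s(n) = A·(2)^n + B·(3)^n.
From s(0) = 3: A + B = 3.
From s(1) = 3: 2A + 3B = 3.
Solving: A = 6, B = -3.
So s(n) = 6 \cdot 2^{n} - 3 \cdot 3^{n}.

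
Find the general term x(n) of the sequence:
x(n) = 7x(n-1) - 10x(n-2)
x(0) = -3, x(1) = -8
Characteristic equation: x² - 7x + 10 = 0, which factors as (x - (5))(x - (2)) = 0.
Roots r₁ = 5, r₂ = 2 (distinct).
General solution: x(n) = A·(5)^n + B·(2)^n.
From x(0) = -3: A + B = -3.
From x(1) = -8: 5A + 2B = -8.
Solving: A = - \frac{2}{3}, B = - \frac{7}{3}.
So x(n) = - \frac{7 \cdot 2^{n}}{3} - \frac{2 \cdot 5^{n}}{3}.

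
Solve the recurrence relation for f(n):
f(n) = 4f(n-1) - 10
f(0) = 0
First-order linear non-homogeneous.
Homogeneous solution: f_h(n) = A·(4)^n.
Try constant particular solution f_p = K: K = 4K - 10 ⇒ K = \frac{10}{3}.
General: f(n) = A·(4)^n + \frac{10}{3}.
Apply f(0) = 0: A + \frac{10}{3} = 0 ⇒ A = - \frac{10}{3}.
So f(n) = \frac{10}{3} - \frac{10 \cdot 4^{n}}{3}.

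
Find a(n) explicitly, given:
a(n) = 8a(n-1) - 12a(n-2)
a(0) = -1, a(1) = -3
Characteristic equation: x² - 8x + 12 = 0, which factors as (x - (2))(x - (6)) = 0.
Roots r₁ = 2, r₂ = 6 (distinct).
General solution: a(n) = A·(2)^n + B·(6)^n.
From a(0) = -1: A + B = -1.
From a(1) = -3: 2A + 6B = -3.
Solving: A = - \frac{3}{4}, B = - \frac{1}{4}.
So a(n) = - \frac{3 \cdot 2^{n}}{4} - \frac{6^{n}}{4}.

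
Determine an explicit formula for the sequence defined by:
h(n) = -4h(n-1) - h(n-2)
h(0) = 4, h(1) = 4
Characteristic equation: x² + 4x + 1 = 0.
Discriminant Δ = (-4)² + 4·(-1) = 12.
Roots r₁,₂ = (-4 ± √12)/2, so r₁ = -2 + \sqrt{3}, r₂ = -2 - \sqrt{3}.
General solution: h(n) = A·r₁^n + B·r₂^n.
From the initial conditions, A + B = 4 and r₁A + r₂B = 4.
Since r₁ - r₂ = √12: A = (4 - (4)r₂)/√12 = 2 + 2 \sqrt{3}, and B = 4 - A = 2 - 2 \sqrt{3}.
So h(n) = \left(2 + 2 \sqrt{3}\right)\left(-2 + \sqrt{3}\right)^n + \left(2 - 2 \sqrt{3}\right)\left(-2 - \sqrt{3}\right)^n.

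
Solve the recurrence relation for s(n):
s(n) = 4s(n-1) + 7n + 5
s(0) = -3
First-order linear with linear forcing.
Homogeneous solution: s_h(n) = A·(4)^n.
Try particular s_p(n) = pn + q. Substituting:
  pn + q = 4(p(n-1) + q) + 7n + 5.
Matching the n-coefficient: p = 4p + 7 ⇒ p = - \frac{7}{3}.
Matching constants: q = -4p + 4q + 5 ⇒ q = - \frac{43}{9}.
General: s(n) = A·(4)^n - \frac{7 n}{3} - \frac{43}{9}.
Apply s(0) = -3: A - \frac{43}{9} = -3 ⇒ A = \frac{16}{9}.
So s(n) = \frac{16 \cdot 4^{n}}{9} - \frac{7 n}{3} - \frac{43}{9}.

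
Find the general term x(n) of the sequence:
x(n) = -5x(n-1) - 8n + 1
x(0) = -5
First-order linear with linear forcing.
Homogeneous solution: x_h(n) = A·(-5)^n.
Try particular x_p(n) = pn + q. Substituting:
  pn + q = -5(p(n-1) + q) - 8n + 1.
Matching the n-coefficient: p = -5p - 8 ⇒ p = - \frac{4}{3}.
Matching constants: q = 5p - 5q + 1 ⇒ q = - \frac{17}{18}.
General: x(n) = A·(-5)^n - \frac{4 n}{3} - \frac{17}{18}.
Apply x(0) = -5: A - \frac{17}{18} = -5 ⇒ A = - \frac{73}{18}.
So x(n) = - \frac{73 \left(-5\right)^{n}}{18} - \frac{4 n}{3} - \frac{17}{18}.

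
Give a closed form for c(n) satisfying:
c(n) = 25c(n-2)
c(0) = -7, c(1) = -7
Characteristic equation: x² - 25 = 0, which factors as (x - (-5))(x - (5)) = 0.
Roots r₁ = -5, r₂ = 5 (distinct).
General solution: c(n) = A·(-5)^n + B·(5)^n.
From c(0) = -7: A + B = -7.
From c(1) = -7: -5A + 5B = -7.
Solving: A = - \frac{14}{5}, B = - \frac{21}{5}.
So c(n) = - \frac{14 \left(-5\right)^{n}}{5} - \frac{21 \cdot 5^{n}}{5}.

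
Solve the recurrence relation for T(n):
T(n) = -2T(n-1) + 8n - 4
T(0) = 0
First-order linear with linear forcing.
Homogeneous solution: T_h(n) = A·(-2)^n.
Try particular T_p(n) = pn + q. Substituting:
  pn + q = -2(p(n-1) + q) + 8n - 4.
Matching the n-coefficient: p = -2p + 8 ⇒ p = \frac{8}{3}.
Matching constants: q = 2p - 2q - 4 ⇒ q = \frac{4}{9}.
General: T(n) = A·(-2)^n + \frac{8 n}{3} + \frac{4}{9}.
Apply T(0) = 0: A + \frac{4}{9} = 0 ⇒ A = - \frac{4}{9}.
So T(n) = - \frac{4 \left(-2\right)^{n}}{9} + \frac{8 n}{3} + \frac{4}{9}.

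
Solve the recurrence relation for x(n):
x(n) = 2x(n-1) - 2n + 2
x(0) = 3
First-order linear with linear forcing.
Homogeneous solution: x_h(n) = A·(2)^n.
Try particular x_p(n) = pn + q. Substituting:
  pn + q = 2(p(n-1) + q) - 2n + 2.
Matching the n-coefficient: p = 2p - 2 ⇒ p = 2.
Matching constants: q = -2p + 2q + 2 ⇒ q = 2.
General: x(n) = A·(2)^n + 2 n + 2.
Apply x(0) = 3: A + 2 = 3 ⇒ A = 1.
So x(n) = 2^{n} + 2 n + 2.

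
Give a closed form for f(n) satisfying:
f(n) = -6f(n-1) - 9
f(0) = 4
First-order linear non-homogeneous.
Homogeneous solution: f_h(n) = A·(-6)^n.
Try constant particular solution f_p = K: K = -6K - 9 ⇒ K = - \frac{9}{7}.
General: f(n) = A·(-6)^n - \frac{9}{7}.
Apply f(0) = 4: A - \frac{9}{7} = 4 ⇒ A = \frac{37}{7}.
So f(n) = \frac{37 \left(-6\right)^{n}}{7} - \frac{9}{7}.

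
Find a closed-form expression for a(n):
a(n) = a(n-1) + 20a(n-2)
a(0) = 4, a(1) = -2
Characteristic equation: x² - x - 20 = 0, which factors as (x - (-4))(x - (5)) = 0.
Roots r₁ = -4, r₂ = 5 (distinct).
General solution: a(n) = A·(-4)^n + B·(5)^n.
From a(0) = 4: A + B = 4.
From a(1) = -2: -4A + 5B = -2.
Solving: A = \frac{22}{9}, B = \frac{14}{9}.
So a(n) = \frac{22 \left(-4\right)^{n}}{9} + \frac{14 \cdot 5^{n}}{9}.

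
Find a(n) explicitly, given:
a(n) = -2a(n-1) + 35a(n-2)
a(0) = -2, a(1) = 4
Characteristic equation: x² + 2x - 35 = 0, which factors as (x - (-7))(x - (5)) = 0.
Roots r₁ = -7, r₂ = 5 (distinct).
General solution: a(n) = A·(-7)^n + B·(5)^n.
From a(0) = -2: A + B = -2.
From a(1) = 4: -7A + 5B = 4.
Solving: A = - \frac{7}{6}, B = - \frac{5}{6}.
So a(n) = - \frac{7 \left(-7\right)^{n}}{6} - \frac{5 \cdot 5^{n}}{6}.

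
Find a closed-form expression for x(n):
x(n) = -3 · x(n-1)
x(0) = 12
Pure geometric recurrence with ratio -3.
By induction x(n) = x(0) · (-3)^n = 12 \left(-3\right)^{n}.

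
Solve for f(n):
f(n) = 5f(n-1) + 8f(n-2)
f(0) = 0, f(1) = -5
Characteristic equation: x² - 5x - 8 = 0.
Discriminant Δ = (5)² + 4·(8) = 57.
Roots r₁,₂ = (5 ± √57)/2, so r₁ = \frac{5}{2} + \frac{\sqrt{57}}{2}, r₂ = \frac{5}{2} - \frac{\sqrt{57}}{2}.
General solution: f(n) = A·r₁^n + B·r₂^n.
From the initial conditions, A + B = 0 and r₁A + r₂B = -5.
Since r₁ - r₂ = √57: A = (-5 - (0)r₂)/√57 = - \frac{5 \sqrt{57}}{57}, and B = 0 - A = \frac{5 \sqrt{57}}{57}.
So f(n) = \left(- \frac{5 \sqrt{57}}{57}\right)\left(\frac{5}{2} + \frac{\sqrt{57}}{2}\right)^n + \left(\frac{5 \sqrt{57}}{57}\right)\left(\frac{5}{2} - \frac{\sqrt{57}}{2}\right)^n.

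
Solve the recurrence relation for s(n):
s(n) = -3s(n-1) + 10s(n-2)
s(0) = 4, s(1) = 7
Characteristic equation: x² + 3x - 10 = 0, which factors as (x - (-5))(x - (2)) = 0.
Roots r₁ = -5, r₂ = 2 (distinct).
General solution: s(n) = A·(-5)^n + B·(2)^n.
From s(0) = 4: A + B = 4.
From s(1) = 7: -5A + 2B = 7.
Solving: A = \frac{1}{7}, B = \frac{27}{7}.
So s(n) = \frac{\left(-5\right)^{n}}{7} + \frac{27 \cdot 2^{n}}{7}.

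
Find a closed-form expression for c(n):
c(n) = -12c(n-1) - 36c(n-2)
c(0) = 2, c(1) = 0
Characteristic equation: x² + 12x + 36 = 0, which is (x - (-6))².
Repeated root r = -6.
General solution: c(n) = (A + Bn)·(-6)^n.
From c(0) = 2: A = 2.
From c(1) = 0: (A + B)·(-6) = 0 ⇒ B = -2.
So c(n) = \left(2 - 2 n\right) \cdot (-6)^n.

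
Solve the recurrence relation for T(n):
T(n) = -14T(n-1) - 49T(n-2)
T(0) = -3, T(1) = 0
Characteristic equation: x² + 14x + 49 = 0, which is (x - (-7))².
Repeated root r = -7.
General solution: T(n) = (A + Bn)·(-7)^n.
From T(0) = -3: A = -3.
From T(1) = 0: (A + B)·(-7) = 0 ⇒ B = 3.
So T(n) = \left(3 n - 3\right) \cdot (-7)^n.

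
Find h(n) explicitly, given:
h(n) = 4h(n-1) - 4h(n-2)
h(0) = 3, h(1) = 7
Characteristic equation: x² - 4x + 4 = 0, which is (x - (2))².
Repeated root r = 2.
General solution: h(n) = (A + Bn)·(2)^n.
From h(0) = 3: A = 3.
From h(1) = 7: (A + B)·(2) = 7 ⇒ B = \frac{1}{2}.
So h(n) = \left(\frac{n}{2} + 3\right) \cdot (2)^n.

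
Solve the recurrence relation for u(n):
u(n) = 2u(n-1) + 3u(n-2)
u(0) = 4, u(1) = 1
Characteristic equation: x² - 2x - 3 = 0, which factors as (x - (-1))(x - (3)) = 0.
Roots r₁ = -1, r₂ = 3 (distinct).
General solution: u(n) = A·(-1)^n + B·(3)^n.
From u(0) = 4: A + B = 4.
From u(1) = 1: -A + 3B = 1.
Solving: A = \frac{11}{4}, B = \frac{5}{4}.
So u(n) = \frac{11 \left(-1\right)^{n}}{4} + \frac{5 \cdot 3^{n}}{4}.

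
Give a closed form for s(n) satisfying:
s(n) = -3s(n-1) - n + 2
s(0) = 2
First-order linear with linear forcing.
Homogeneous solution: s_h(n) = A·(-3)^n.
Try particular s_p(n) = pn + q. Substituting:
  pn + q = -3(p(n-1) + q) - n + 2.
Matching the n-coefficient: p = -3p - 1 ⇒ p = - \frac{1}{4}.
Matching constants: q = 3p - 3q + 2 ⇒ q = \frac{5}{16}.
General: s(n) = A·(-3)^n - \frac{n}{4} + \frac{5}{16}.
Apply s(0) = 2: A + \frac{5}{16} = 2 ⇒ A = \frac{27}{16}.
So s(n) = \frac{27 \left(-3\right)^{n}}{16} - \frac{n}{4} + \frac{5}{16}.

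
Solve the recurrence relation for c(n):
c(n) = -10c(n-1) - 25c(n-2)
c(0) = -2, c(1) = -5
Characteristic equation: x² + 10x + 25 = 0, which is (x - (-5))².
Repeated root r = -5.
General solution: c(n) = (A + Bn)·(-5)^n.
From c(0) = -2: A = -2.
From c(1) = -5: (A + B)·(-5) = -5 ⇒ B = 3.
So c(n) = \left(3 n - 2\right) \cdot (-5)^n.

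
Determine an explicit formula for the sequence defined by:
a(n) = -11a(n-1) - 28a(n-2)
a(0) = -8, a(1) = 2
Characteristic equation: x² + 11x + 28 = 0, which factors as (x - (-7))(x - (-4)) = 0.
Roots r₁ = -7, r₂ = -4 (distinct).
General solution: a(n) = A·(-7)^n + B·(-4)^n.
From a(0) = -8: A + B = -8.
From a(1) = 2: -7A - 4B = 2.
Solving: A = 10, B = -18.
So a(n) = - 18 \left(-4\right)^{n} + 10 \left(-7\right)^{n}.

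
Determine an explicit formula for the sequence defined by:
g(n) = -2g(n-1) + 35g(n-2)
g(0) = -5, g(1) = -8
Characteristic equation: x² + 2x - 35 = 0, which factors as (x - (5))(x - (-7)) = 0.
Roots r₁ = 5, r₂ = -7 (distinct).
General solution: g(n) = A·(5)^n + B·(-7)^n.
From g(0) = -5: A + B = -5.
From g(1) = -8: 5A - 7B = -8.
Solving: A = - \frac{43}{12}, B = - \frac{17}{12}.
So g(n) = - \frac{17 \left(-7\right)^{n}}{12} - \frac{43 \cdot 5^{n}}{12}.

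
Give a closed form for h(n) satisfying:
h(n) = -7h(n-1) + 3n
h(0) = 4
First-order linear with linear forcing.
Homogeneous solution: h_h(n) = A·(-7)^n.
Try particular h_p(n) = pn + q. Substituting:
  pn + q = -7(p(n-1) + q) + 3n.
Matching the n-coefficient: p = -7p + 3 ⇒ p = \frac{3}{8}.
Matching constants: q = 7p - 7q ⇒ q = \frac{21}{64}.
General: h(n) = A·(-7)^n + \frac{3 n}{8} + \frac{21}{64}.
Apply h(0) = 4: A + \frac{21}{64} = 4 ⇒ A = \frac{235}{64}.
So h(n) = \frac{235 \left(-7\right)^{n}}{64} + \frac{3 n}{8} + \frac{21}{64}.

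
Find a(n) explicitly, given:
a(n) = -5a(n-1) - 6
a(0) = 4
First-order linear non-homogeneous.
Homogeneous solution: a_h(n) = A·(-5)^n.
Try constant particular solution a_p = K: K = -5K - 6 ⇒ K = -1.
General: a(n) = A·(-5)^n - 1.
Apply a(0) = 4: A - 1 = 4 ⇒ A = 5.
So a(n) = 5 \left(-5\right)^{n} - 1.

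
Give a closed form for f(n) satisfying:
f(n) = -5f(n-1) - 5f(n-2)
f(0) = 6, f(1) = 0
Characteristic equation: x² + 5x + 5 = 0.
Discriminant Δ = (-5)² + 4·(-5) = 5.
Roots r₁,₂ = (-5 ± √5)/2, so r₁ = - \frac{5}{2} + \frac{\sqrt{5}}{2}, r₂ = - \frac{5}{2} - \frac{\sqrt{5}}{2}.
General solution: f(n) = A·r₁^n + B·r₂^n.
From the initial conditions, A + B = 6 and r₁A + r₂B = 0.
Since r₁ - r₂ = √5: A = (0 - (6)r₂)/√5 = 3 + 3 \sqrt{5}, and B = 6 - A = 3 - 3 \sqrt{5}.
So f(n) = \left(3 + 3 \sqrt{5}\right)\left(- \frac{5}{2} + \frac{\sqrt{5}}{2}\right)^n + \left(3 - 3 \sqrt{5}\right)\left(- \frac{5}{2} - \frac{\sqrt{5}}{2}\right)^n.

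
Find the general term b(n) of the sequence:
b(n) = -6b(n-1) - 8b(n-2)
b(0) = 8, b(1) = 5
Characteristic equation: x² + 6x + 8 = 0, which factors as (x - (-4))(x - (-2)) = 0.
Roots r₁ = -4, r₂ = -2 (distinct).
General solution: b(n) = A·(-4)^n + B·(-2)^n.
From b(0) = 8: A + B = 8.
From b(1) = 5: -4A - 2B = 5.
Solving: A = - \frac{21}{2}, B = \frac{37}{2}.
So b(n) = \frac{37 \left(-2\right)^{n}}{2} - \frac{21 \left(-4\right)^{n}}{2}.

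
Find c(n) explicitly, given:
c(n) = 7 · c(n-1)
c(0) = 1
Pure geometric recurrence with ratio 7.
By induction c(n) = c(0) · (7)^n = 7^{n}.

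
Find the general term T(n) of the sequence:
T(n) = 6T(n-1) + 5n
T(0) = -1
First-order linear with linear forcing.
Homogeneous solution: T_h(n) = A·(6)^n.
Try particular T_p(n) = pn + q. Substituting:
  pn + q = 6(p(n-1) + q) + 5n.
Matching the n-coefficient: p = 6p + 5 ⇒ p = -1.
Matching constants: q = -6p + 6q ⇒ q = - \frac{6}{5}.
General: T(n) = A·(6)^n - n - \frac{6}{5}.
Apply T(0) = -1: A - \frac{6}{5} = -1 ⇒ A = \frac{1}{5}.
So T(n) = \frac{6^{n}}{5} - n - \frac{6}{5}.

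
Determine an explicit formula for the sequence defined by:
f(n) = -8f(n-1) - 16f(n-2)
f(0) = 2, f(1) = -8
Characteristic equation: x² + 8x + 16 = 0, which is (x - (-4))².
Repeated root r = -4.
General solution: f(n) = (A + Bn)·(-4)^n.
From f(0) = 2: A = 2.
From f(1) = -8: (A + B)·(-4) = -8 ⇒ B = 0.
So f(n) = \left(2\right) \cdot (-4)^n.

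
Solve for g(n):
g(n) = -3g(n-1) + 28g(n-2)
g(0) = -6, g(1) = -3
Characteristic equation: x² + 3x - 28 = 0, which factors as (x - (-7))(x - (4)) = 0.
Roots r₁ = -7, r₂ = 4 (distinct).
General solution: g(n) = A·(-7)^n + B·(4)^n.
From g(0) = -6: A + B = -6.
From g(1) = -3: -7A + 4B = -3.
Solving: A = - \frac{21}{11}, B = - \frac{45}{11}.
So g(n) = - \frac{21 \left(-7\right)^{n}}{11} - \frac{45 \cdot 4^{n}}{11}.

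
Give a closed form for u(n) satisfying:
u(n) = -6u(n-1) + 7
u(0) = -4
First-order linear non-homogeneous.
Homogeneous solution: u_h(n) = A·(-6)^n.
Try constant particular solution u_p = K: K = -6K + 7 ⇒ K = 1.
General: u(n) = A·(-6)^n + 1.
Apply u(0) = -4: A + 1 = -4 ⇒ A = -5.
So u(n) = 1 - 5 \left(-6\right)^{n}.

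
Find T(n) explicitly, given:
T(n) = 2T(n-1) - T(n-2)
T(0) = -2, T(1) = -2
Characteristic equation: x² - 2x + 1 = 0, which is (x - (1))².
Repeated root r = 1.
General solution: T(n) = (A + Bn)·(1)^n.
From T(0) = -2: A = -2.
From T(1) = -2: (A + B)·(1) = -2 ⇒ B = 0.
So T(n) = \left(-2\right) \cdot (1)^n.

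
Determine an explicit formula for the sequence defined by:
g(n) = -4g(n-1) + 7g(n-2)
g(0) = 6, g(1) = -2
Characteristic equation: x² + 4x - 7 = 0.
Discriminant Δ = (-4)² + 4·(7) = 44.
Roots r₁,₂ = (-4 ± √44)/2, so r₁ = -2 + \sqrt{11}, r₂ = - \sqrt{11} - 2.
General solution: g(n) = A·r₁^n + B·r₂^n.
From the initial conditions, A + B = 6 and r₁A + r₂B = -2.
Since r₁ - r₂ = √44: A = (-2 - (6)r₂)/√44 = \frac{5 \sqrt{11}}{11} + 3, and B = 6 - A = 3 - \frac{5 \sqrt{11}}{11}.
So g(n) = \left(\frac{5 \sqrt{11}}{11} + 3\right)\left(-2 + \sqrt{11}\right)^n + \left(3 - \frac{5 \sqrt{11}}{11}\right)\left(- \sqrt{11} - 2\right)^n.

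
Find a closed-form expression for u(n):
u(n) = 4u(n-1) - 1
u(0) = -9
First-order linear non-homogeneous.
Homogeneous solution: u_h(n) = A·(4)^n.
Try constant particular solution u_p = K: K = 4K - 1 ⇒ K = \frac{1}{3}.
General: u(n) = A·(4)^n + \frac{1}{3}.
Apply u(0) = -9: A + \frac{1}{3} = -9 ⇒ A = - \frac{28}{3}.
So u(n) = \frac{1}{3} - \frac{28 \cdot 4^{n}}{3}.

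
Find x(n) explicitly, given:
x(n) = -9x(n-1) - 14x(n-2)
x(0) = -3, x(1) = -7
Characteristic equation: x² + 9x + 14 = 0, which factors as (x - (-2))(x - (-7)) = 0.
Roots r₁ = -2, r₂ = -7 (distinct).
General solution: x(n) = A·(-2)^n + B·(-7)^n.
From x(0) = -3: A + B = -3.
From x(1) = -7: -2A - 7B = -7.
Solving: A = - \frac{28}{5}, B = \frac{13}{5}.
So x(n) = - \frac{28 \left(-2\right)^{n}}{5} + \frac{13 \left(-7\right)^{n}}{5}.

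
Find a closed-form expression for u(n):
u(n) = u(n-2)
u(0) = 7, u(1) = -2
Characteristic equation: x² - 1 = 0, which factors as (x - (-1))(x - (1)) = 0.
Roots r₁ = -1, r₂ = 1 (distinct).
General solution: u(n) = A·(-1)^n + B·(1)^n.
From u(0) = 7: A + B = 7.
From u(1) = -2: -A + B = -2.
Solving: A = \frac{9}{2}, B = \frac{5}{2}.
So u(n) = \frac{9 \left(-1\right)^{n}}{2} + \frac{5}{2}.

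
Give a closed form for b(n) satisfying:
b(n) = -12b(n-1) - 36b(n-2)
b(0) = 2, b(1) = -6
Characteristic equation: x² + 12x + 36 = 0, which is (x - (-6))².
Repeated root r = -6.
General solution: b(n) = (A + Bn)·(-6)^n.
From b(0) = 2: A = 2.
From b(1) = -6: (A + B)·(-6) = -6 ⇒ B = -1.
So b(n) = \left(2 - n\right) \cdot (-6)^n.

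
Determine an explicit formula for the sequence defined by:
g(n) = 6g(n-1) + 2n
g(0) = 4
First-order linear with linear forcing.
Homogeneous solution: g_h(n) = A·(6)^n.
Try particular g_p(n) = pn + q. Substituting:
  pn + q = 6(p(n-1) + q) + 2n.
Matching the n-coefficient: p = 6p + 2 ⇒ p = - \frac{2}{5}.
Matching constants: q = -6p + 6q ⇒ q = - \frac{12}{25}.
General: g(n) = A·(6)^n - \frac{2 n}{5} - \frac{12}{25}.
Apply g(0) = 4: A - \frac{12}{25} = 4 ⇒ A = \frac{112}{25}.
So g(n) = \frac{112 \cdot 6^{n}}{25} - \frac{2 n}{5} - \frac{12}{25}.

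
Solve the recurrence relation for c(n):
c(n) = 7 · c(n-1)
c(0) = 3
Pure geometric recurrence with ratio 7.
By induction c(n) = c(0) · (7)^n = 3 \cdot 7^{n}.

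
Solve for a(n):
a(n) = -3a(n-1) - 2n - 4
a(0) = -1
First-order linear with linear forcing.
Homogeneous solution: a_h(n) = A·(-3)^n.
Try particular a_p(n) = pn + q. Substituting:
  pn + q = -3(p(n-1) + q) - 2n - 4.
Matching the n-coefficient: p = -3p - 2 ⇒ p = - \frac{1}{2}.
Matching constants: q = 3p - 3q - 4 ⇒ q = - \frac{11}{8}.
General: a(n) = A·(-3)^n - \frac{n}{2} - \frac{11}{8}.
Apply a(0) = -1: A - \frac{11}{8} = -1 ⇒ A = \frac{3}{8}.
So a(n) = \frac{3 \left(-3\right)^{n}}{8} - \frac{n}{2} - \frac{11}{8}.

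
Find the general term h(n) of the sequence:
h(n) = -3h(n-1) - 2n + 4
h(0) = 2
First-order linear with linear forcing.
Homogeneous solution: h_h(n) = A·(-3)^n.
Try particular h_p(n) = pn + q. Substituting:
  pn + q = -3(p(n-1) + q) - 2n + 4.
Matching the n-coefficient: p = -3p - 2 ⇒ p = - \frac{1}{2}.
Matching constants: q = 3p - 3q + 4 ⇒ q = \frac{5}{8}.
General: h(n) = A·(-3)^n - \frac{n}{2} + \frac{5}{8}.
Apply h(0) = 2: A + \frac{5}{8} = 2 ⇒ A = \frac{11}{8}.
So h(n) = \frac{11 \left(-3\right)^{n}}{8} - \frac{n}{2} + \frac{5}{8}.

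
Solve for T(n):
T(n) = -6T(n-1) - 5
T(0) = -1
First-order linear non-homogeneous.
Homogeneous solution: T_h(n) = A·(-6)^n.
Try constant particular solution T_p = K: K = -6K - 5 ⇒ K = - \frac{5}{7}.
General: T(n) = A·(-6)^n - \frac{5}{7}.
Apply T(0) = -1: A - \frac{5}{7} = -1 ⇒ A = - \frac{2}{7}.
So T(n) = - \frac{2 \left(-6\right)^{n}}{7} - \frac{5}{7}.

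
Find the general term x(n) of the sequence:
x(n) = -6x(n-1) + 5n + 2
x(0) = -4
First-order linear with linear forcing.
Homogeneous solution: x_h(n) = A·(-6)^n.
Try particular x_p(n) = pn + q. Substituting:
  pn + q = -6(p(n-1) + q) + 5n + 2.
Matching the n-coefficient: p = -6p + 5 ⇒ p = \frac{5}{7}.
Matching constants: q = 6p - 6q + 2 ⇒ q = \frac{44}{49}.
General: x(n) = A·(-6)^n + \frac{5 n}{7} + \frac{44}{49}.
Apply x(0) = -4: A + \frac{44}{49} = -4 ⇒ A = - \frac{240}{49}.
So x(n) = - \frac{240 \left(-6\right)^{n}}{49} + \frac{5 n}{7} + \frac{44}{49}.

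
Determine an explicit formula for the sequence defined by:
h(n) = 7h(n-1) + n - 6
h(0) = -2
First-order linear with linear forcing.
Homogeneous solution: h_h(n) = A·(7)^n.
Try particular h_p(n) = pn + q. Substituting:
  pn + q = 7(p(n-1) + q) + n - 6.
Matching the n-coefficient: p = 7p + 1 ⇒ p = - \frac{1}{6}.
Matching constants: q = -7p + 7q - 6 ⇒ q = \frac{29}{36}.
General: h(n) = A·(7)^n - \frac{n}{6} + \frac{29}{36}.
Apply h(0) = -2: A + \frac{29}{36} = -2 ⇒ A = - \frac{101}{36}.
So h(n) = - \frac{101 \cdot 7^{n}}{36} - \frac{n}{6} + \frac{29}{36}.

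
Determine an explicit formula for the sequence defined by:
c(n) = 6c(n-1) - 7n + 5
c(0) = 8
First-order linear with linear forcing.
Homogeneous solution: c_h(n) = A·(6)^n.
Try particular c_p(n) = pn + q. Substituting:
  pn + q = 6(p(n-1) + q) - 7n + 5.
Matching the n-coefficient: p = 6p - 7 ⇒ p = \frac{7}{5}.
Matching constants: q = -6p + 6q + 5 ⇒ q = \frac{17}{25}.
General: c(n) = A·(6)^n + \frac{7 n}{5} + \frac{17}{25}.
Apply c(0) = 8: A + \frac{17}{25} = 8 ⇒ A = \frac{183}{25}.
So c(n) = \frac{183 \cdot 6^{n}}{25} + \frac{7 n}{5} + \frac{17}{25}.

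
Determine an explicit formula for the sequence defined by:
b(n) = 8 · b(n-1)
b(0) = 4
Pure geometric recurrence with ratio 8.
By induction b(n) = b(0) · (8)^n = 4 \cdot 8^{n}.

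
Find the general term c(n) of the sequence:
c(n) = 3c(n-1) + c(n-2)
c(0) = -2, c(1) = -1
Characteristic equation: x² - 3x - 1 = 0.
Discriminant Δ = (3)² + 4·(1) = 13.
Roots r₁,₂ = (3 ± √13)/2, so r₁ = \frac{3}{2} + \frac{\sqrt{13}}{2}, r₂ = \frac{3}{2} - \frac{\sqrt{13}}{2}.
General solution: c(n) = A·r₁^n + B·r₂^n.
From the initial conditions, A + B = -2 and r₁A + r₂B = -1.
Since r₁ - r₂ = √13: A = (-1 - (-2)r₂)/√13 = -1 + \frac{2 \sqrt{13}}{13}, and B = -2 - A = -1 - \frac{2 \sqrt{13}}{13}.
So c(n) = \left(-1 + \frac{2 \sqrt{13}}{13}\right)\left(\frac{3}{2} + \frac{\sqrt{13}}{2}\right)^n + \left(-1 - \frac{2 \sqrt{13}}{13}\right)\left(\frac{3}{2} - \frac{\sqrt{13}}{2}\right)^n.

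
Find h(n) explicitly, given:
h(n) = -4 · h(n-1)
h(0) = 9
Pure geometric recurrence with ratio -4.
By induction h(n) = h(0) · (-4)^n = 9 \left(-4\right)^{n}.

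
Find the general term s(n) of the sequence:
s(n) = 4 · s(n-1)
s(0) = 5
Pure geometric recurrence with ratio 4.
By induction s(n) = s(0) · (4)^n = 5 \cdot 4^{n}.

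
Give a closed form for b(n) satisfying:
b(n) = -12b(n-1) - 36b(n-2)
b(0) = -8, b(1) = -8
Characteristic equation: x² + 12x + 36 = 0, which is (x - (-6))².
Repeated root r = -6.
General solution: b(n) = (A + Bn)·(-6)^n.
From b(0) = -8: A = -8.
From b(1) = -8: (A + B)·(-6) = -8 ⇒ B = \frac{28}{3}.
So b(n) = \left(\frac{28 n}{3} - 8\right) \cdot (-6)^n.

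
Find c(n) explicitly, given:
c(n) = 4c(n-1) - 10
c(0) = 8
First-order linear non-homogeneous.
Homogeneous solution: c_h(n) = A·(4)^n.
Try constant particular solution c_p = K: K = 4K - 10 ⇒ K = \frac{10}{3}.
General: c(n) = A·(4)^n + \frac{10}{3}.
Apply c(0) = 8: A + \frac{10}{3} = 8 ⇒ A = \frac{14}{3}.
So c(n) = \frac{14 \cdot 4^{n}}{3} + \frac{10}{3}.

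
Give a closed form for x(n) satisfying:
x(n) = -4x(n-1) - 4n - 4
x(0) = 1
First-order linear with linear forcing.
Homogeneous solution: x_h(n) = A·(-4)^n.
Try particular x_p(n) = pn + q. Substituting:
  pn + q = -4(p(n-1) + q) - 4n - 4.
Matching the n-coefficient: p = -4p - 4 ⇒ p = - \frac{4}{5}.
Matching constants: q = 4p - 4q - 4 ⇒ q = - \frac{36}{25}.
General: x(n) = A·(-4)^n - \frac{4 n}{5} - \frac{36}{25}.
Apply x(0) = 1: A - \frac{36}{25} = 1 ⇒ A = \frac{61}{25}.
So x(n) = \frac{61 \left(-4\right)^{n}}{25} - \frac{4 n}{5} - \frac{36}{25}.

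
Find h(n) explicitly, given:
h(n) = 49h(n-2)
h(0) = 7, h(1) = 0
Characteristic equation: x² - 49 = 0, which factors as (x - (-7))(x - (7)) = 0.
Roots r₁ = -7, r₂ = 7 (distinct).
General solution: h(n) = A·(-7)^n + B·(7)^n.
From h(0) = 7: A + B = 7.
From h(1) = 0: -7A + 7B = 0.
Solving: A = \frac{7}{2}, B = \frac{7}{2}.
So h(n) = \frac{7 \left(-7\right)^{n}}{2} + \frac{7 \cdot 7^{n}}{2}.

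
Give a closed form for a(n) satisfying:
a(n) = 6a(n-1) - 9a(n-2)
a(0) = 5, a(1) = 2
Characteristic equation: x² - 6x + 9 = 0, which is (x - (3))².
Repeated root r = 3.
General solution: a(n) = (A + Bn)·(3)^n.
From a(0) = 5: A = 5.
From a(1) = 2: (A + B)·(3) = 2 ⇒ B = - \frac{13}{3}.
So a(n) = \left(5 - \frac{13 n}{3}\right) \cdot (3)^n.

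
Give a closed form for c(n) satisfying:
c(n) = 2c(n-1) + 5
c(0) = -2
First-order linear non-homogeneous.
Homogeneous solution: c_h(n) = A·(2)^n.
Try constant particular solution c_p = K: K = 2K + 5 ⇒ K = -5.
General: c(n) = A·(2)^n - 5.
Apply c(0) = -2: A - 5 = -2 ⇒ A = 3.
So c(n) = 3 \cdot 2^{n} - 5.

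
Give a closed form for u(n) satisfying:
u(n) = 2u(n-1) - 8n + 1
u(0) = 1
First-order linear with linear forcing.
Homogeneous solution: u_h(n) = A·(2)^n.
Try particular u_p(n) = pn + q. Substituting:
  pn + q = 2(p(n-1) + q) - 8n + 1.
Matching the n-coefficient: p = 2p - 8 ⇒ p = 8.
Matching constants: q = -2p + 2q + 1 ⇒ q = 15.
General: u(n) = A·(2)^n + 8 n + 15.
Apply u(0) = 1: A + 15 = 1 ⇒ A = -14.
So u(n) = - 14 \cdot 2^{n} + 8 n + 15.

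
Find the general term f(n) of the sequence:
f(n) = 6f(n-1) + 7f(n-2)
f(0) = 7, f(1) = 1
Characteristic equation: x² - 6x - 7 = 0, which factors as (x - (7))(x - (-1)) = 0.
Roots r₁ = 7, r₂ = -1 (distinct).
General solution: f(n) = A·(7)^n + B·(-1)^n.
From f(0) = 7: A + B = 7.
From f(1) = 1: 7A - B = 1.
Solving: A = 1, B = 6.
So f(n) = 6 \left(-1\right)^{n} + 7^{n}.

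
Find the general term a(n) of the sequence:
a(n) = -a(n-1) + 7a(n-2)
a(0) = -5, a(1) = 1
Characteristic equation: x² + x - 7 = 0.
Discriminant Δ = (-1)² + 4·(7) = 29.
Roots r₁,₂ = (-1 ± √29)/2, so r₁ = - \frac{1}{2} + \frac{\sqrt{29}}{2}, r₂ = - \frac{\sqrt{29}}{2} - \frac{1}{2}.
General solution: a(n) = A·r₁^n + B·r₂^n.
From the initial conditions, A + B = -5 and r₁A + r₂B = 1.
Since r₁ - r₂ = √29: A = (1 - (-5)r₂)/√29 = - \frac{5}{2} - \frac{3 \sqrt{29}}{58}, and B = -5 - A = - \frac{5}{2} + \frac{3 \sqrt{29}}{58}.
So a(n) = \left(- \frac{5}{2} - \frac{3 \sqrt{29}}{58}\right)\left(- \frac{1}{2} + \frac{\sqrt{29}}{2}\right)^n + \left(- \frac{5}{2} + \frac{3 \sqrt{29}}{58}\right)\left(- \frac{\sqrt{29}}{2} - \frac{1}{2}\right)^n.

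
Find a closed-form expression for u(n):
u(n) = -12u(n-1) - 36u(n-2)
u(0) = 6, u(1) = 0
Characteristic equation: x² + 12x + 36 = 0, which is (x - (-6))².
Repeated root r = -6.
General solution: u(n) = (A + Bn)·(-6)^n.
From u(0) = 6: A = 6.
From u(1) = 0: (A + B)·(-6) = 0 ⇒ B = -6.
So u(n) = \left(6 - 6 n\right) \cdot (-6)^n.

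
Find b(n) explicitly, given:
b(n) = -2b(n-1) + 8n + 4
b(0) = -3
First-order linear with linear forcing.
Homogeneous solution: b_h(n) = A·(-2)^n.
Try particular b_p(n) = pn + q. Substituting:
  pn + q = -2(p(n-1) + q) + 8n + 4.
Matching the n-coefficient: p = -2p + 8 ⇒ p = \frac{8}{3}.
Matching constants: q = 2p - 2q + 4 ⇒ q = \frac{28}{9}.
General: b(n) = A·(-2)^n + \frac{8 n}{3} + \frac{28}{9}.
Apply b(0) = -3: A + \frac{28}{9} = -3 ⇒ A = - \frac{55}{9}.
So b(n) = - \frac{55 \left(-2\right)^{n}}{9} + \frac{8 n}{3} + \frac{28}{9}.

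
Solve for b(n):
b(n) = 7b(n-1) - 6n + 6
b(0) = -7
First-order linear with linear forcing.
Homogeneous solution: b_h(n) = A·(7)^n.
Try particular b_p(n) = pn + q. Substituting:
  pn + q = 7(p(n-1) + q) - 6n + 6.
Matching the n-coefficient: p = 7p - 6 ⇒ p = 1.
Matching constants: q = -7p + 7q + 6 ⇒ q = \frac{1}{6}.
General: b(n) = A·(7)^n + n + \frac{1}{6}.
Apply b(0) = -7: A + \frac{1}{6} = -7 ⇒ A = - \frac{43}{6}.
So b(n) = - \frac{43 \cdot 7^{n}}{6} + n + \frac{1}{6}.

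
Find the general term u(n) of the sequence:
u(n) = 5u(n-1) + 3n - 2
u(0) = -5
First-order linear with linear forcing.
Homogeneous solution: u_h(n) = A·(5)^n.
Try particular u_p(n) = pn + q. Substituting:
  pn + q = 5(p(n-1) + q) + 3n - 2.
Matching the n-coefficient: p = 5p + 3 ⇒ p = - \frac{3}{4}.
Matching constants: q = -5p + 5q - 2 ⇒ q = - \frac{7}{16}.
General: u(n) = A·(5)^n - \frac{3 n}{4} - \frac{7}{16}.
Apply u(0) = -5: A - \frac{7}{16} = -5 ⇒ A = - \frac{73}{16}.
So u(n) = - \frac{73 \cdot 5^{n}}{16} - \frac{3 n}{4} - \frac{7}{16}.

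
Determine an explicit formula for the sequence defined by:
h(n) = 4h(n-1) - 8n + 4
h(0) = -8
First-order linear with linear forcing.
Homogeneous solution: h_h(n) = A·(4)^n.
Try particular h_p(n) = pn + q. Substituting:
  pn + q = 4(p(n-1) + q) - 8n + 4.
Matching the n-coefficient: p = 4p - 8 ⇒ p = \frac{8}{3}.
Matching constants: q = -4p + 4q + 4 ⇒ q = \frac{20}{9}.
General: h(n) = A·(4)^n + \frac{8 n}{3} + \frac{20}{9}.
Apply h(0) = -8: A + \frac{20}{9} = -8 ⇒ A = - \frac{92}{9}.
So h(n) = - \frac{92 \cdot 4^{n}}{9} + \frac{8 n}{3} + \frac{20}{9}.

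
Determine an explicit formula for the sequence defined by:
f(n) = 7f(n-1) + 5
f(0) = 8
First-order linear non-homogeneous.
Homogeneous solution: f_h(n) = A·(7)^n.
Try constant particular solution f_p = K: K = 7K + 5 ⇒ K = - \frac{5}{6}.
General: f(n) = A·(7)^n - \frac{5}{6}.
Apply f(0) = 8: A - \frac{5}{6} = 8 ⇒ A = \frac{53}{6}.
So f(n) = \frac{53 \cdot 7^{n}}{6} - \frac{5}{6}.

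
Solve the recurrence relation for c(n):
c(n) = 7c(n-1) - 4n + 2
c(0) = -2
First-order linear with linear forcing.
Homogeneous solution: c_h(n) = A·(7)^n.
Try particular c_p(n) = pn + q. Substituting:
  pn + q = 7(p(n-1) + q) - 4n + 2.
Matching the n-coefficient: p = 7p - 4 ⇒ p = \frac{2}{3}.
Matching constants: q = -7p + 7q + 2 ⇒ q = \frac{4}{9}.
General: c(n) = A·(7)^n + \frac{2 n}{3} + \frac{4}{9}.
Apply c(0) = -2: A + \frac{4}{9} = -2 ⇒ A = - \frac{22}{9}.
So c(n) = - \frac{22 \cdot 7^{n}}{9} + \frac{2 n}{3} + \frac{4}{9}.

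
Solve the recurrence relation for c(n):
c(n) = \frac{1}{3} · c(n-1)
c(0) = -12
Pure geometric recurrence with ratio \frac{1}{3}.
By induction c(n) = c(0) · (\frac{1}{3})^n = - 12 \cdot 3^{- n}.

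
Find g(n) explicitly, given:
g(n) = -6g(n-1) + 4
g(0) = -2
First-order linear non-homogeneous.
Homogeneous solution: g_h(n) = A·(-6)^n.
Try constant particular solution g_p = K: K = -6K + 4 ⇒ K = \frac{4}{7}.
General: g(n) = A·(-6)^n + \frac{4}{7}.
Apply g(0) = -2: A + \frac{4}{7} = -2 ⇒ A = - \frac{18}{7}.
So g(n) = \frac{4}{7} - \frac{18 \left(-6\right)^{n}}{7}.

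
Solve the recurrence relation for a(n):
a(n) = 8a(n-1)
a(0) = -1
This is a homogeneous first-order recurrence with ratio 8.
By induction a(n) = a(0) · (8)^n = - 8^{n}.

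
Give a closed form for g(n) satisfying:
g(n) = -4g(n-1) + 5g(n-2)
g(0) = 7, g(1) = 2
Characteristic equation: x² + 4x - 5 = 0, which factors as (x - (1))(x - (-5)) = 0.
Roots r₁ = 1, r₂ = -5 (distinct).
General solution: g(n) = A·(1)^n + B·(-5)^n.
From g(0) = 7: A + B = 7.
From g(1) = 2: A - 5B = 2.
Solving: A = \frac{37}{6}, B = \frac{5}{6}.
So g(n) = \frac{5 \left(-5\right)^{n}}{6} + \frac{37}{6}.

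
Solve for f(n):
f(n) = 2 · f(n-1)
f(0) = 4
Pure geometric recurrence with ratio 2.
By induction f(n) = f(0) · (2)^n = 4 \cdot 2^{n}.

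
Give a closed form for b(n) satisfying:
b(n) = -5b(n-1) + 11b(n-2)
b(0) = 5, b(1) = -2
Characteristic equation: x² + 5x - 11 = 0.
Discriminant Δ = (-5)² + 4·(11) = 69.
Roots r₁,₂ = (-5 ± √69)/2, so r₁ = - \frac{5}{2} + \frac{\sqrt{69}}{2}, r₂ = - \frac{\sqrt{69}}{2} - \frac{5}{2}.
General solution: b(n) = A·r₁^n + B·r₂^n.
From the initial conditions, A + B = 5 and r₁A + r₂B = -2.
Since r₁ - r₂ = √69: A = (-2 - (5)r₂)/√69 = \frac{7 \sqrt{69}}{46} + \frac{5}{2}, and B = 5 - A = \frac{5}{2} - \frac{7 \sqrt{69}}{46}.
So b(n) = \left(\frac{7 \sqrt{69}}{46} + \frac{5}{2}\right)\left(- \frac{5}{2} + \frac{\sqrt{69}}{2}\right)^n + \left(\frac{5}{2} - \frac{7 \sqrt{69}}{46}\right)\left(- \frac{\sqrt{69}}{2} - \frac{5}{2}\right)^n.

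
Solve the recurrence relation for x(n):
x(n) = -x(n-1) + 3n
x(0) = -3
First-order linear with linear forcing.
Homogeneous solution: x_h(n) = A·(-1)^n.
Try particular x_p(n) = pn + q. Substituting:
  pn + q = -(p(n-1) + q) + 3n.
Matching the n-coefficient: p = -p + 3 ⇒ p = \frac{3}{2}.
Matching constants: q = p - q ⇒ q = \frac{3}{4}.
General: x(n) = A·(-1)^n + \frac{3 n}{2} + \frac{3}{4}.
Apply x(0) = -3: A + \frac{3}{4} = -3 ⇒ A = - \frac{15}{4}.
So x(n) = - \frac{15 \left(-1\right)^{n}}{4} + \frac{3 n}{2} + \frac{3}{4}.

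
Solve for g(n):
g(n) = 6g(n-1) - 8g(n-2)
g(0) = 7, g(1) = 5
Characteristic equation: x² - 6x + 8 = 0, which factors as (x - (2))(x - (4)) = 0.
Roots r₁ = 2, r₂ = 4 (distinct).
General solution: g(n) = A·(2)^n + B·(4)^n.
From g(0) = 7: A + B = 7.
From g(1) = 5: 2A + 4B = 5.
Solving: A = \frac{23}{2}, B = - \frac{9}{2}.
So g(n) = \frac{23 \cdot 2^{n}}{2} - \frac{9 \cdot 4^{n}}{2}.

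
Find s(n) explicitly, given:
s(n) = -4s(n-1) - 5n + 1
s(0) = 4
First-order linear with linear forcing.
Homogeneous solution: s_h(n) = A·(-4)^n.
Try particular s_p(n) = pn + q. Substituting:
  pn + q = -4(p(n-1) + q) - 5n + 1.
Matching the n-coefficient: p = -4p - 5 ⇒ p = -1.
Matching constants: q = 4p - 4q + 1 ⇒ q = - \frac{3}{5}.
General: s(n) = A·(-4)^n - n - \frac{3}{5}.
Apply s(0) = 4: A - \frac{3}{5} = 4 ⇒ A = \frac{23}{5}.
So s(n) = \frac{23 \left(-4\right)^{n}}{5} - n - \frac{3}{5}.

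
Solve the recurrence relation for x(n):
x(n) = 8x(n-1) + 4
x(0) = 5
First-order linear non-homogeneous.
Homogeneous solution: x_h(n) = A·(8)^n.
Try constant particular solution x_p = K: K = 8K + 4 ⇒ K = - \frac{4}{7}.
General: x(n) = A·(8)^n - \frac{4}{7}.
Apply x(0) = 5: A - \frac{4}{7} = 5 ⇒ A = \frac{39}{7}.
So x(n) = \frac{39 \cdot 8^{n}}{7} - \frac{4}{7}.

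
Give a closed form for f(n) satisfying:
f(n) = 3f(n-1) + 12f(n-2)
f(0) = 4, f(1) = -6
Characteristic equation: x² - 3x - 12 = 0.
Discriminant Δ = (3)² + 4·(12) = 57.
Roots r₁,₂ = (3 ± √57)/2, so r₁ = \frac{3}{2} + \frac{\sqrt{57}}{2}, r₂ = \frac{3}{2} - \frac{\sqrt{57}}{2}.
General solution: f(n) = A·r₁^n + B·r₂^n.
From the initial conditions, A + B = 4 and r₁A + r₂B = -6.
Since r₁ - r₂ = √57: A = (-6 - (4)r₂)/√57 = 2 - \frac{4 \sqrt{57}}{19}, and B = 4 - A = \frac{4 \sqrt{57}}{19} + 2.
So f(n) = \left(2 - \frac{4 \sqrt{57}}{19}\right)\left(\frac{3}{2} + \frac{\sqrt{57}}{2}\right)^n + \left(\frac{4 \sqrt{57}}{19} + 2\right)\left(\frac{3}{2} - \frac{\sqrt{57}}{2}\right)^n.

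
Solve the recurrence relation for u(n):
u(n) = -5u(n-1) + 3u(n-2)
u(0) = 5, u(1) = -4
Characteristic equation: x² + 5x - 3 = 0.
Discriminant Δ = (-5)² + 4·(3) = 37.
Roots r₁,₂ = (-5 ± √37)/2, so r₁ = - \frac{5}{2} + \frac{\sqrt{37}}{2}, r₂ = - \frac{\sqrt{37}}{2} - \frac{5}{2}.
General solution: u(n) = A·r₁^n + B·r₂^n.
From the initial conditions, A + B = 5 and r₁A + r₂B = -4.
Since r₁ - r₂ = √37: A = (-4 - (5)r₂)/√37 = \frac{17 \sqrt{37}}{74} + \frac{5}{2}, and B = 5 - A = \frac{5}{2} - \frac{17 \sqrt{37}}{74}.
So u(n) = \left(\frac{17 \sqrt{37}}{74} + \frac{5}{2}\right)\left(- \frac{5}{2} + \frac{\sqrt{37}}{2}\right)^n + \left(\frac{5}{2} - \frac{17 \sqrt{37}}{74}\right)\left(- \frac{\sqrt{37}}{2} - \frac{5}{2}\right)^n.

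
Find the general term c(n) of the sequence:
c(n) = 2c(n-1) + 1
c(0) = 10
First-order linear non-homogeneous.
Homogeneous solution: c_h(n) = A·(2)^n.
Try constant particular solution c_p = K: K = 2K + 1 ⇒ K = -1.
General: c(n) = A·(2)^n - 1.
Apply c(0) = 10: A - 1 = 10 ⇒ A = 11.
So c(n) = 11 \cdot 2^{n} - 1.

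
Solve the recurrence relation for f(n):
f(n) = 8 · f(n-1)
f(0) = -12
Pure geometric recurrence with ratio 8.
By induction f(n) = f(0) · (8)^n = - 12 \cdot 8^{n}.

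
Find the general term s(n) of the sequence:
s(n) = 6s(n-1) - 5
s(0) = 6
First-order linear non-homogeneous.
Homogeneous solution: s_h(n) = A·(6)^n.
Try constant particular solution s_p = K: K = 6K - 5 ⇒ K = 1.
General: s(n) = A·(6)^n + 1.
Apply s(0) = 6: A + 1 = 6 ⇒ A = 5.
So s(n) = 5 \cdot 6^{n} + 1.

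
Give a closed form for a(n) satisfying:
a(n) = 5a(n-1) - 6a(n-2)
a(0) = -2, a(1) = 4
Characteristic equation: x² - 5x + 6 = 0, which factors as (x - (3))(x - (2)) = 0.
Roots r₁ = 3, r₂ = 2 (distinct).
General solution: a(n) = A·(3)^n + B·(2)^n.
From a(0) = -2: A + B = -2.
From a(1) = 4: 3A + 2B = 4.
Solving: A = 8, B = -10.
So a(n) = - 10 \cdot 2^{n} + 8 \cdot 3^{n}.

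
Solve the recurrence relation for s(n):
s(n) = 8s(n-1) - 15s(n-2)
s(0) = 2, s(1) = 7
Characteristic equation: x² - 8x + 15 = 0, which factors as (x - (5))(x - (3)) = 0.
Roots r₁ = 5, r₂ = 3 (distinct).
General solution: s(n) = A·(5)^n + B·(3)^n.
From s(0) = 2: A + B = 2.
From s(1) = 7: 5A + 3B = 7.
Solving: A = \frac{1}{2}, B = \frac{3}{2}.
So s(n) = \frac{3 \cdot 3^{n}}{2} + \frac{5^{n}}{2}.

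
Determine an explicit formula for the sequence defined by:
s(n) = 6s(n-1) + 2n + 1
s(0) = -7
First-order linear with linear forcing.
Homogeneous solution: s_h(n) = A·(6)^n.
Try particular s_p(n) = pn + q. Substituting:
  pn + q = 6(p(n-1) + q) + 2n + 1.
Matching the n-coefficient: p = 6p + 2 ⇒ p = - \frac{2}{5}.
Matching constants: q = -6p + 6q + 1 ⇒ q = - \frac{17}{25}.
General: s(n) = A·(6)^n - \frac{2 n}{5} - \frac{17}{25}.
Apply s(0) = -7: A - \frac{17}{25} = -7 ⇒ A = - \frac{158}{25}.
So s(n) = - \frac{158 \cdot 6^{n}}{25} - \frac{2 n}{5} - \frac{17}{25}.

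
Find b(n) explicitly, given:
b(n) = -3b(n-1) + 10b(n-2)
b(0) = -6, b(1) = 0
Characteristic equation: x² + 3x - 10 = 0, which factors as (x - (-5))(x - (2)) = 0.
Roots r₁ = -5, r₂ = 2 (distinct).
General solution: b(n) = A·(-5)^n + B·(2)^n.
From b(0) = -6: A + B = -6.
From b(1) = 0: -5A + 2B = 0.
Solving: A = - \frac{12}{7}, B = - \frac{30}{7}.
So b(n) = - \frac{12 \left(-5\right)^{n}}{7} - \frac{30 \cdot 2^{n}}{7}.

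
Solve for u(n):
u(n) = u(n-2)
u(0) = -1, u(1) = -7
Characteristic equation: x² - 1 = 0, which factors as (x - (1))(x - (-1)) = 0.
Roots r₁ = 1, r₂ = -1 (distinct).
General solution: u(n) = A·(1)^n + B·(-1)^n.
From u(0) = -1: A + B = -1.
From u(1) = -7: A - B = -7.
Solving: A = -4, B = 3.
So u(n) = 3 \left(-1\right)^{n} - 4.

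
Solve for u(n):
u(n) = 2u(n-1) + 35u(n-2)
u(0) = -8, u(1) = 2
Characteristic equation: x² - 2x - 35 = 0, which factors as (x - (7))(x - (-5)) = 0.
Roots r₁ = 7, r₂ = -5 (distinct).
General solution: u(n) = A·(7)^n + B·(-5)^n.
From u(0) = -8: A + B = -8.
From u(1) = 2: 7A - 5B = 2.
Solving: A = - \frac{19}{6}, B = - \frac{29}{6}.
So u(n) = - \frac{29 \left(-5\right)^{n}}{6} - \frac{19 \cdot 7^{n}}{6}.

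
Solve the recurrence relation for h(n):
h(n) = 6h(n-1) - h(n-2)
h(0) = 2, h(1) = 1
Characteristic equation: x² - 6x + 1 = 0.
Discriminant Δ = (6)² + 4·(-1) = 32.
Roots r₁,₂ = (6 ± √32)/2, so r₁ = 2 \sqrt{2} + 3, r₂ = 3 - 2 \sqrt{2}.
General solution: h(n) = A·r₁^n + B·r₂^n.
From the initial conditions, A + B = 2 and r₁A + r₂B = 1.
Since r₁ - r₂ = √32: A = (1 - (2)r₂)/√32 = 1 - \frac{5 \sqrt{2}}{8}, and B = 2 - A = \frac{5 \sqrt{2}}{8} + 1.
So h(n) = \left(1 - \frac{5 \sqrt{2}}{8}\right)\left(2 \sqrt{2} + 3\right)^n + \left(\frac{5 \sqrt{2}}{8} + 1\right)\left(3 - 2 \sqrt{2}\right)^n.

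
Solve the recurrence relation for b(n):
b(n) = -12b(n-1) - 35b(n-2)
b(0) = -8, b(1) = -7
Characteristic equation: x² + 12x + 35 = 0, which factors as (x - (-7))(x - (-5)) = 0.
Roots r₁ = -7, r₂ = -5 (distinct).
General solution: b(n) = A·(-7)^n + B·(-5)^n.
From b(0) = -8: A + B = -8.
From b(1) = -7: -7A - 5B = -7.
Solving: A = \frac{47}{2}, B = - \frac{63}{2}.
So b(n) = - \frac{63 \left(-5\right)^{n}}{2} + \frac{47 \left(-7\right)^{n}}{2}.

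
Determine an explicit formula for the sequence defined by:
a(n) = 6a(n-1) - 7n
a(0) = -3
First-order linear with linear forcing.
Homogeneous solution: a_h(n) = A·(6)^n.
Try particular a_p(n) = pn + q. Substituting:
  pn + q = 6(p(n-1) + q) - 7n.
Matching the n-coefficient: p = 6p - 7 ⇒ p = \frac{7}{5}.
Matching constants: q = -6p + 6q ⇒ q = \frac{42}{25}.
General: a(n) = A·(6)^n + \frac{7 n}{5} + \frac{42}{25}.
Apply a(0) = -3: A + \frac{42}{25} = -3 ⇒ A = - \frac{117}{25}.
So a(n) = - \frac{117 \cdot 6^{n}}{25} + \frac{7 n}{5} + \frac{42}{25}.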